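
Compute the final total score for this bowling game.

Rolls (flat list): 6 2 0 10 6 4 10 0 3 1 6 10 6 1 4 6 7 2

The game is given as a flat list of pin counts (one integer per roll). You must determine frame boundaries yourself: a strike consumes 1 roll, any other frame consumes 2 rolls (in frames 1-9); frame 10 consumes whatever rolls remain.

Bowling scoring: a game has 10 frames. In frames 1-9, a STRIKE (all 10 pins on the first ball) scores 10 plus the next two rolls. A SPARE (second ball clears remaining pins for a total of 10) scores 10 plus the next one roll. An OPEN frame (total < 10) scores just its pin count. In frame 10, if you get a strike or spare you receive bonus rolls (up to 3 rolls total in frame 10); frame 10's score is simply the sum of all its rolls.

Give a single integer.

Frame 1: OPEN (6+2=8). Cumulative: 8
Frame 2: SPARE (0+10=10). 10 + next roll (6) = 16. Cumulative: 24
Frame 3: SPARE (6+4=10). 10 + next roll (10) = 20. Cumulative: 44
Frame 4: STRIKE. 10 + next two rolls (0+3) = 13. Cumulative: 57
Frame 5: OPEN (0+3=3). Cumulative: 60
Frame 6: OPEN (1+6=7). Cumulative: 67
Frame 7: STRIKE. 10 + next two rolls (6+1) = 17. Cumulative: 84
Frame 8: OPEN (6+1=7). Cumulative: 91
Frame 9: SPARE (4+6=10). 10 + next roll (7) = 17. Cumulative: 108
Frame 10: OPEN. Sum of all frame-10 rolls (7+2) = 9. Cumulative: 117

Answer: 117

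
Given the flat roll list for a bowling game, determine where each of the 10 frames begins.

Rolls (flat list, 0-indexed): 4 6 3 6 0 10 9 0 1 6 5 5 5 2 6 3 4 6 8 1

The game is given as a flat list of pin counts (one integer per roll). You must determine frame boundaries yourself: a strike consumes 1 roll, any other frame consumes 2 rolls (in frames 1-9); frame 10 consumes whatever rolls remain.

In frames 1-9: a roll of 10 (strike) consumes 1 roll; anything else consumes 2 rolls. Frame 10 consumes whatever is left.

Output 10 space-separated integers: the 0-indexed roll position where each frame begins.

Frame 1 starts at roll index 0: rolls=4,6 (sum=10), consumes 2 rolls
Frame 2 starts at roll index 2: rolls=3,6 (sum=9), consumes 2 rolls
Frame 3 starts at roll index 4: rolls=0,10 (sum=10), consumes 2 rolls
Frame 4 starts at roll index 6: rolls=9,0 (sum=9), consumes 2 rolls
Frame 5 starts at roll index 8: rolls=1,6 (sum=7), consumes 2 rolls
Frame 6 starts at roll index 10: rolls=5,5 (sum=10), consumes 2 rolls
Frame 7 starts at roll index 12: rolls=5,2 (sum=7), consumes 2 rolls
Frame 8 starts at roll index 14: rolls=6,3 (sum=9), consumes 2 rolls
Frame 9 starts at roll index 16: rolls=4,6 (sum=10), consumes 2 rolls
Frame 10 starts at roll index 18: 2 remaining rolls

Answer: 0 2 4 6 8 10 12 14 16 18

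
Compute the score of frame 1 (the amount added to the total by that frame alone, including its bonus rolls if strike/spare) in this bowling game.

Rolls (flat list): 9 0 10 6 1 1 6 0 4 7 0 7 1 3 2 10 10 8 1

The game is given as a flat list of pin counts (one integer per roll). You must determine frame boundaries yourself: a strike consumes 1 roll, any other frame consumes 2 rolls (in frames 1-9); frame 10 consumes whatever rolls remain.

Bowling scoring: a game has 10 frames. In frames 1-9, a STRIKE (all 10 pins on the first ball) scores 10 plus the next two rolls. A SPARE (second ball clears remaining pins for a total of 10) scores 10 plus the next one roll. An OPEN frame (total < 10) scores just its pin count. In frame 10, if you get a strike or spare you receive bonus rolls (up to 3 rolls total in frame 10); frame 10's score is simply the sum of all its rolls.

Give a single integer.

Answer: 9

Derivation:
Frame 1: OPEN (9+0=9). Cumulative: 9
Frame 2: STRIKE. 10 + next two rolls (6+1) = 17. Cumulative: 26
Frame 3: OPEN (6+1=7). Cumulative: 33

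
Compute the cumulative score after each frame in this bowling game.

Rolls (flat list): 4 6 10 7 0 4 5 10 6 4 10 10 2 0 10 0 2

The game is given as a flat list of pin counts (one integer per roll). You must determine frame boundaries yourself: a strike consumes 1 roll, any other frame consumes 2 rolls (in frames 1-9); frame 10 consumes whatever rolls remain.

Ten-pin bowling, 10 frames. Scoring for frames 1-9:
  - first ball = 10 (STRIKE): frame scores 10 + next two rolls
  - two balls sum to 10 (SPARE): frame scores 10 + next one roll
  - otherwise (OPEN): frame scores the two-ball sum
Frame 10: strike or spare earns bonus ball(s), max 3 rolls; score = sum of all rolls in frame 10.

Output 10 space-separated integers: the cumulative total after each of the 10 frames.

Answer: 20 37 44 53 73 93 115 127 129 141

Derivation:
Frame 1: SPARE (4+6=10). 10 + next roll (10) = 20. Cumulative: 20
Frame 2: STRIKE. 10 + next two rolls (7+0) = 17. Cumulative: 37
Frame 3: OPEN (7+0=7). Cumulative: 44
Frame 4: OPEN (4+5=9). Cumulative: 53
Frame 5: STRIKE. 10 + next two rolls (6+4) = 20. Cumulative: 73
Frame 6: SPARE (6+4=10). 10 + next roll (10) = 20. Cumulative: 93
Frame 7: STRIKE. 10 + next two rolls (10+2) = 22. Cumulative: 115
Frame 8: STRIKE. 10 + next two rolls (2+0) = 12. Cumulative: 127
Frame 9: OPEN (2+0=2). Cumulative: 129
Frame 10: STRIKE. Sum of all frame-10 rolls (10+0+2) = 12. Cumulative: 141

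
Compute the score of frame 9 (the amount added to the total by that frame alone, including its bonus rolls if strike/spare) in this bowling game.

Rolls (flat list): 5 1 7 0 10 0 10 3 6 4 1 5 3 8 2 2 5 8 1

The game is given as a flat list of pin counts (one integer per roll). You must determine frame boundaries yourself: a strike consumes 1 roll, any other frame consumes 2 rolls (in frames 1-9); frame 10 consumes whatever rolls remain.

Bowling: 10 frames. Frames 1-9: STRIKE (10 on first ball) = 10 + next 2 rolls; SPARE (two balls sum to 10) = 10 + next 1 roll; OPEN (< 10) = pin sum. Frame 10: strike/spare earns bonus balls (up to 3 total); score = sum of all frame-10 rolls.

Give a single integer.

Frame 1: OPEN (5+1=6). Cumulative: 6
Frame 2: OPEN (7+0=7). Cumulative: 13
Frame 3: STRIKE. 10 + next two rolls (0+10) = 20. Cumulative: 33
Frame 4: SPARE (0+10=10). 10 + next roll (3) = 13. Cumulative: 46
Frame 5: OPEN (3+6=9). Cumulative: 55
Frame 6: OPEN (4+1=5). Cumulative: 60
Frame 7: OPEN (5+3=8). Cumulative: 68
Frame 8: SPARE (8+2=10). 10 + next roll (2) = 12. Cumulative: 80
Frame 9: OPEN (2+5=7). Cumulative: 87
Frame 10: OPEN. Sum of all frame-10 rolls (8+1) = 9. Cumulative: 96

Answer: 7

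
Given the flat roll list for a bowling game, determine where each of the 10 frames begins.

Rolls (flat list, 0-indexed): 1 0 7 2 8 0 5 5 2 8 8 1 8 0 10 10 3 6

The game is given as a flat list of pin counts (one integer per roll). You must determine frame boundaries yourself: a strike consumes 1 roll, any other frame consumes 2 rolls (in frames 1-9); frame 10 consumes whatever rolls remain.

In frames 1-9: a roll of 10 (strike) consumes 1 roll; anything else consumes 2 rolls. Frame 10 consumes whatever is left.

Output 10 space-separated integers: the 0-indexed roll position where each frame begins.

Answer: 0 2 4 6 8 10 12 14 15 16

Derivation:
Frame 1 starts at roll index 0: rolls=1,0 (sum=1), consumes 2 rolls
Frame 2 starts at roll index 2: rolls=7,2 (sum=9), consumes 2 rolls
Frame 3 starts at roll index 4: rolls=8,0 (sum=8), consumes 2 rolls
Frame 4 starts at roll index 6: rolls=5,5 (sum=10), consumes 2 rolls
Frame 5 starts at roll index 8: rolls=2,8 (sum=10), consumes 2 rolls
Frame 6 starts at roll index 10: rolls=8,1 (sum=9), consumes 2 rolls
Frame 7 starts at roll index 12: rolls=8,0 (sum=8), consumes 2 rolls
Frame 8 starts at roll index 14: roll=10 (strike), consumes 1 roll
Frame 9 starts at roll index 15: roll=10 (strike), consumes 1 roll
Frame 10 starts at roll index 16: 2 remaining rolls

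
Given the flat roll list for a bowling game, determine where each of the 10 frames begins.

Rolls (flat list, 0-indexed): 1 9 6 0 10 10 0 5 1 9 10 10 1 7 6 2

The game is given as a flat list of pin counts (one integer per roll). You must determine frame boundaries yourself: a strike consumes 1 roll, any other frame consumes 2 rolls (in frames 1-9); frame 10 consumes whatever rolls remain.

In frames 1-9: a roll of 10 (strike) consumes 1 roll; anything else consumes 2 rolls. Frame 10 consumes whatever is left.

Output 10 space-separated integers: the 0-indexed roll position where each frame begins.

Frame 1 starts at roll index 0: rolls=1,9 (sum=10), consumes 2 rolls
Frame 2 starts at roll index 2: rolls=6,0 (sum=6), consumes 2 rolls
Frame 3 starts at roll index 4: roll=10 (strike), consumes 1 roll
Frame 4 starts at roll index 5: roll=10 (strike), consumes 1 roll
Frame 5 starts at roll index 6: rolls=0,5 (sum=5), consumes 2 rolls
Frame 6 starts at roll index 8: rolls=1,9 (sum=10), consumes 2 rolls
Frame 7 starts at roll index 10: roll=10 (strike), consumes 1 roll
Frame 8 starts at roll index 11: roll=10 (strike), consumes 1 roll
Frame 9 starts at roll index 12: rolls=1,7 (sum=8), consumes 2 rolls
Frame 10 starts at roll index 14: 2 remaining rolls

Answer: 0 2 4 5 6 8 10 11 12 14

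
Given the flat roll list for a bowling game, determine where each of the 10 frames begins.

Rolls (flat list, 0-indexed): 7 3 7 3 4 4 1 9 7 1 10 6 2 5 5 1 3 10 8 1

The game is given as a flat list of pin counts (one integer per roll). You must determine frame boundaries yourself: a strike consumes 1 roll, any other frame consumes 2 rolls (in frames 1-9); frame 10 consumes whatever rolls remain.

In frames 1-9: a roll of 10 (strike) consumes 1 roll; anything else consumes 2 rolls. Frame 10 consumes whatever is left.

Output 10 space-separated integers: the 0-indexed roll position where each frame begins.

Frame 1 starts at roll index 0: rolls=7,3 (sum=10), consumes 2 rolls
Frame 2 starts at roll index 2: rolls=7,3 (sum=10), consumes 2 rolls
Frame 3 starts at roll index 4: rolls=4,4 (sum=8), consumes 2 rolls
Frame 4 starts at roll index 6: rolls=1,9 (sum=10), consumes 2 rolls
Frame 5 starts at roll index 8: rolls=7,1 (sum=8), consumes 2 rolls
Frame 6 starts at roll index 10: roll=10 (strike), consumes 1 roll
Frame 7 starts at roll index 11: rolls=6,2 (sum=8), consumes 2 rolls
Frame 8 starts at roll index 13: rolls=5,5 (sum=10), consumes 2 rolls
Frame 9 starts at roll index 15: rolls=1,3 (sum=4), consumes 2 rolls
Frame 10 starts at roll index 17: 3 remaining rolls

Answer: 0 2 4 6 8 10 11 13 15 17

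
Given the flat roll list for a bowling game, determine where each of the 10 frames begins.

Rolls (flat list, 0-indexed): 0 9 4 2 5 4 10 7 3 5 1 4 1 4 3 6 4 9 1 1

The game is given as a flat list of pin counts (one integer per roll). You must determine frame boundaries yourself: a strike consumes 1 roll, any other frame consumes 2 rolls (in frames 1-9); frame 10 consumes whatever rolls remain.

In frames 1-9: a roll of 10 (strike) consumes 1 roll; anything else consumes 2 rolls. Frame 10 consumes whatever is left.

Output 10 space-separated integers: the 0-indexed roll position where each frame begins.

Answer: 0 2 4 6 7 9 11 13 15 17

Derivation:
Frame 1 starts at roll index 0: rolls=0,9 (sum=9), consumes 2 rolls
Frame 2 starts at roll index 2: rolls=4,2 (sum=6), consumes 2 rolls
Frame 3 starts at roll index 4: rolls=5,4 (sum=9), consumes 2 rolls
Frame 4 starts at roll index 6: roll=10 (strike), consumes 1 roll
Frame 5 starts at roll index 7: rolls=7,3 (sum=10), consumes 2 rolls
Frame 6 starts at roll index 9: rolls=5,1 (sum=6), consumes 2 rolls
Frame 7 starts at roll index 11: rolls=4,1 (sum=5), consumes 2 rolls
Frame 8 starts at roll index 13: rolls=4,3 (sum=7), consumes 2 rolls
Frame 9 starts at roll index 15: rolls=6,4 (sum=10), consumes 2 rolls
Frame 10 starts at roll index 17: 3 remaining rolls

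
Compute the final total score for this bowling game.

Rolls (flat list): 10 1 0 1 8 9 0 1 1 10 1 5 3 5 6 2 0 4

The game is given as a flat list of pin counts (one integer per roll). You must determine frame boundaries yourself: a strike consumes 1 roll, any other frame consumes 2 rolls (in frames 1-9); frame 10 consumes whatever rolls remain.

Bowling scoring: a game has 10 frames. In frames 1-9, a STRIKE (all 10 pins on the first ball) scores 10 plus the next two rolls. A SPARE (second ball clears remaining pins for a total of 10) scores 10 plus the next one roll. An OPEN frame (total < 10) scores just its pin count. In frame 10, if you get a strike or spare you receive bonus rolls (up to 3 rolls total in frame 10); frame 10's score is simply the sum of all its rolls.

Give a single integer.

Answer: 74

Derivation:
Frame 1: STRIKE. 10 + next two rolls (1+0) = 11. Cumulative: 11
Frame 2: OPEN (1+0=1). Cumulative: 12
Frame 3: OPEN (1+8=9). Cumulative: 21
Frame 4: OPEN (9+0=9). Cumulative: 30
Frame 5: OPEN (1+1=2). Cumulative: 32
Frame 6: STRIKE. 10 + next two rolls (1+5) = 16. Cumulative: 48
Frame 7: OPEN (1+5=6). Cumulative: 54
Frame 8: OPEN (3+5=8). Cumulative: 62
Frame 9: OPEN (6+2=8). Cumulative: 70
Frame 10: OPEN. Sum of all frame-10 rolls (0+4) = 4. Cumulative: 74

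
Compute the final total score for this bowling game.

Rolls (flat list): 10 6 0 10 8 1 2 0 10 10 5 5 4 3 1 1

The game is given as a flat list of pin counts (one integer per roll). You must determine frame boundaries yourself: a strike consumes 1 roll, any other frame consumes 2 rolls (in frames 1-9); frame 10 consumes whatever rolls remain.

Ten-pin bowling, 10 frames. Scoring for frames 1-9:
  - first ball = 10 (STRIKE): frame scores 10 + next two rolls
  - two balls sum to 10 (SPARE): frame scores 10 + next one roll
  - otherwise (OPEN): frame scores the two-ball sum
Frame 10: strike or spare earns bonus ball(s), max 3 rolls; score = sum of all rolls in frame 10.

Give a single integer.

Frame 1: STRIKE. 10 + next two rolls (6+0) = 16. Cumulative: 16
Frame 2: OPEN (6+0=6). Cumulative: 22
Frame 3: STRIKE. 10 + next two rolls (8+1) = 19. Cumulative: 41
Frame 4: OPEN (8+1=9). Cumulative: 50
Frame 5: OPEN (2+0=2). Cumulative: 52
Frame 6: STRIKE. 10 + next two rolls (10+5) = 25. Cumulative: 77
Frame 7: STRIKE. 10 + next two rolls (5+5) = 20. Cumulative: 97
Frame 8: SPARE (5+5=10). 10 + next roll (4) = 14. Cumulative: 111
Frame 9: OPEN (4+3=7). Cumulative: 118
Frame 10: OPEN. Sum of all frame-10 rolls (1+1) = 2. Cumulative: 120

Answer: 120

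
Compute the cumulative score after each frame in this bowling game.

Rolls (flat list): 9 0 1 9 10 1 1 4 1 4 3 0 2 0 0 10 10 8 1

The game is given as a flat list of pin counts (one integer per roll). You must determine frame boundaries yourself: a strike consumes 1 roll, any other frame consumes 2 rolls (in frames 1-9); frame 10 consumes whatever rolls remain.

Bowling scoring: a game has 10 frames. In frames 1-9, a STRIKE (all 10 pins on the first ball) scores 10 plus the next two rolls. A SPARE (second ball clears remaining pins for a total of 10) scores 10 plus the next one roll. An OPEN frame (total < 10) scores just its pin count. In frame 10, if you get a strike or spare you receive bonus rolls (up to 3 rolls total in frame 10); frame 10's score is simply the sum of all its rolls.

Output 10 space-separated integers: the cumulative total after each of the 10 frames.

Answer: 9 29 41 43 48 55 57 57 85 104

Derivation:
Frame 1: OPEN (9+0=9). Cumulative: 9
Frame 2: SPARE (1+9=10). 10 + next roll (10) = 20. Cumulative: 29
Frame 3: STRIKE. 10 + next two rolls (1+1) = 12. Cumulative: 41
Frame 4: OPEN (1+1=2). Cumulative: 43
Frame 5: OPEN (4+1=5). Cumulative: 48
Frame 6: OPEN (4+3=7). Cumulative: 55
Frame 7: OPEN (0+2=2). Cumulative: 57
Frame 8: OPEN (0+0=0). Cumulative: 57
Frame 9: STRIKE. 10 + next two rolls (10+8) = 28. Cumulative: 85
Frame 10: STRIKE. Sum of all frame-10 rolls (10+8+1) = 19. Cumulative: 104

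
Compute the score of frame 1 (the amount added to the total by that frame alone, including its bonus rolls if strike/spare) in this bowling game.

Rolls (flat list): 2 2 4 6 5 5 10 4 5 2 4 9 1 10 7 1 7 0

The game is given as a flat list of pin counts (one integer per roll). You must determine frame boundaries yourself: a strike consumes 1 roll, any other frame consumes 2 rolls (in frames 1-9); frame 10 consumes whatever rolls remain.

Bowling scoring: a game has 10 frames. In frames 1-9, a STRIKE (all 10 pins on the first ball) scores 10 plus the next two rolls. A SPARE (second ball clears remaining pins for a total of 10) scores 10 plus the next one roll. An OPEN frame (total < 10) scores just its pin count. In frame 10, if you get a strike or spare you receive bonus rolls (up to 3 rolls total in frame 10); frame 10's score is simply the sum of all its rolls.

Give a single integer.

Frame 1: OPEN (2+2=4). Cumulative: 4
Frame 2: SPARE (4+6=10). 10 + next roll (5) = 15. Cumulative: 19
Frame 3: SPARE (5+5=10). 10 + next roll (10) = 20. Cumulative: 39

Answer: 4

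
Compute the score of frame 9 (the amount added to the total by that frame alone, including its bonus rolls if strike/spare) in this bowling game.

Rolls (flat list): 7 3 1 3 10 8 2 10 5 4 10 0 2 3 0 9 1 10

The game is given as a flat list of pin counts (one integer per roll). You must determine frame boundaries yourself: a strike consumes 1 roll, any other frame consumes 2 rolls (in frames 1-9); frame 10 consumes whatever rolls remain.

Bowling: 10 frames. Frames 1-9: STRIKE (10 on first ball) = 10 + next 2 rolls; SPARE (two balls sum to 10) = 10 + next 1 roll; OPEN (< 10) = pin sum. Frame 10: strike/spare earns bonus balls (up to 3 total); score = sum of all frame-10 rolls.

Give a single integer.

Answer: 3

Derivation:
Frame 1: SPARE (7+3=10). 10 + next roll (1) = 11. Cumulative: 11
Frame 2: OPEN (1+3=4). Cumulative: 15
Frame 3: STRIKE. 10 + next two rolls (8+2) = 20. Cumulative: 35
Frame 4: SPARE (8+2=10). 10 + next roll (10) = 20. Cumulative: 55
Frame 5: STRIKE. 10 + next two rolls (5+4) = 19. Cumulative: 74
Frame 6: OPEN (5+4=9). Cumulative: 83
Frame 7: STRIKE. 10 + next two rolls (0+2) = 12. Cumulative: 95
Frame 8: OPEN (0+2=2). Cumulative: 97
Frame 9: OPEN (3+0=3). Cumulative: 100
Frame 10: SPARE. Sum of all frame-10 rolls (9+1+10) = 20. Cumulative: 120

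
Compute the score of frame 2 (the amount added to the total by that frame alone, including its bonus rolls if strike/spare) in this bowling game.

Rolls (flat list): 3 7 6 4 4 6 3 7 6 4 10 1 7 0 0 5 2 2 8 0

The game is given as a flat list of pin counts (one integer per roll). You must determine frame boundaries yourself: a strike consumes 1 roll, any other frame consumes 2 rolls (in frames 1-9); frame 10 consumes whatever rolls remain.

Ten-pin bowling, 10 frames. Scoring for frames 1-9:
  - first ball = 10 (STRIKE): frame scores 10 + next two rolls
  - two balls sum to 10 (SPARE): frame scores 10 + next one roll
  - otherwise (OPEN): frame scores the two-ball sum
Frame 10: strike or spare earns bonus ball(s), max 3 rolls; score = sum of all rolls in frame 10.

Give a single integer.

Answer: 14

Derivation:
Frame 1: SPARE (3+7=10). 10 + next roll (6) = 16. Cumulative: 16
Frame 2: SPARE (6+4=10). 10 + next roll (4) = 14. Cumulative: 30
Frame 3: SPARE (4+6=10). 10 + next roll (3) = 13. Cumulative: 43
Frame 4: SPARE (3+7=10). 10 + next roll (6) = 16. Cumulative: 59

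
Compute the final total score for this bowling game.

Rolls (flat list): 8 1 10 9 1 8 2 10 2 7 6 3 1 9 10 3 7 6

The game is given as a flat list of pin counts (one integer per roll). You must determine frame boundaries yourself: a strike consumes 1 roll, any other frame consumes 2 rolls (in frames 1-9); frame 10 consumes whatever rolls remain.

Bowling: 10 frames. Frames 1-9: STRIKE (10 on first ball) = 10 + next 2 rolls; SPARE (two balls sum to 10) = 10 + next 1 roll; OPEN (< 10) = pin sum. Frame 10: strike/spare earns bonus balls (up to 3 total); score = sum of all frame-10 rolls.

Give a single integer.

Answer: 160

Derivation:
Frame 1: OPEN (8+1=9). Cumulative: 9
Frame 2: STRIKE. 10 + next two rolls (9+1) = 20. Cumulative: 29
Frame 3: SPARE (9+1=10). 10 + next roll (8) = 18. Cumulative: 47
Frame 4: SPARE (8+2=10). 10 + next roll (10) = 20. Cumulative: 67
Frame 5: STRIKE. 10 + next two rolls (2+7) = 19. Cumulative: 86
Frame 6: OPEN (2+7=9). Cumulative: 95
Frame 7: OPEN (6+3=9). Cumulative: 104
Frame 8: SPARE (1+9=10). 10 + next roll (10) = 20. Cumulative: 124
Frame 9: STRIKE. 10 + next two rolls (3+7) = 20. Cumulative: 144
Frame 10: SPARE. Sum of all frame-10 rolls (3+7+6) = 16. Cumulative: 160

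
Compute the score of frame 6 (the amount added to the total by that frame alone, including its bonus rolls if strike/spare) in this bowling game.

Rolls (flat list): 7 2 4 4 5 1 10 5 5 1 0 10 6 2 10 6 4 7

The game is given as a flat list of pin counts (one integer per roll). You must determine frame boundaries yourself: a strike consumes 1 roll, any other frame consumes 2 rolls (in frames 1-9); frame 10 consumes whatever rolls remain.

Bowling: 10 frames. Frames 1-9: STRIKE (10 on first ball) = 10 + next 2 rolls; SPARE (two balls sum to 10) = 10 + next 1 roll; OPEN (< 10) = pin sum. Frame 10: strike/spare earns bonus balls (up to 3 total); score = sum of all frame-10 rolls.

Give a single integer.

Frame 1: OPEN (7+2=9). Cumulative: 9
Frame 2: OPEN (4+4=8). Cumulative: 17
Frame 3: OPEN (5+1=6). Cumulative: 23
Frame 4: STRIKE. 10 + next two rolls (5+5) = 20. Cumulative: 43
Frame 5: SPARE (5+5=10). 10 + next roll (1) = 11. Cumulative: 54
Frame 6: OPEN (1+0=1). Cumulative: 55
Frame 7: STRIKE. 10 + next two rolls (6+2) = 18. Cumulative: 73
Frame 8: OPEN (6+2=8). Cumulative: 81

Answer: 1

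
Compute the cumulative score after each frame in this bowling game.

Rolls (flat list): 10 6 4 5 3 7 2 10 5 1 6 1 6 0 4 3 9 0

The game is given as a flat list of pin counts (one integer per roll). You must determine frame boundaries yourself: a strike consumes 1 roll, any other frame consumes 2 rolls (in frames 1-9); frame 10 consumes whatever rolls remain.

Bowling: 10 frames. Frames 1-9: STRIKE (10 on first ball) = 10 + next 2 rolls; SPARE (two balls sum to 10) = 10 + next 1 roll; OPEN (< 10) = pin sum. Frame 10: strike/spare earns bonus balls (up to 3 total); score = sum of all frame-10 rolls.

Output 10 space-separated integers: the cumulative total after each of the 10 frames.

Answer: 20 35 43 52 68 74 81 87 94 103

Derivation:
Frame 1: STRIKE. 10 + next two rolls (6+4) = 20. Cumulative: 20
Frame 2: SPARE (6+4=10). 10 + next roll (5) = 15. Cumulative: 35
Frame 3: OPEN (5+3=8). Cumulative: 43
Frame 4: OPEN (7+2=9). Cumulative: 52
Frame 5: STRIKE. 10 + next two rolls (5+1) = 16. Cumulative: 68
Frame 6: OPEN (5+1=6). Cumulative: 74
Frame 7: OPEN (6+1=7). Cumulative: 81
Frame 8: OPEN (6+0=6). Cumulative: 87
Frame 9: OPEN (4+3=7). Cumulative: 94
Frame 10: OPEN. Sum of all frame-10 rolls (9+0) = 9. Cumulative: 103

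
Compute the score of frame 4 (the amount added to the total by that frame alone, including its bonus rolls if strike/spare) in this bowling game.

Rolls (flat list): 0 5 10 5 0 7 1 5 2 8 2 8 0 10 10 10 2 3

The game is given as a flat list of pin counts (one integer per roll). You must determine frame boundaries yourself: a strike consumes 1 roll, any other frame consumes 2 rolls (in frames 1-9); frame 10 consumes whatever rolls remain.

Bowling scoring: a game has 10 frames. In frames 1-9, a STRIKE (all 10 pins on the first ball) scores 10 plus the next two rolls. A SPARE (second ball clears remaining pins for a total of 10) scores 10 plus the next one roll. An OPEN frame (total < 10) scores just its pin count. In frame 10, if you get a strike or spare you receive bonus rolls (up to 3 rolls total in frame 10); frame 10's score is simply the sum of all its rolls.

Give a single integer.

Frame 1: OPEN (0+5=5). Cumulative: 5
Frame 2: STRIKE. 10 + next two rolls (5+0) = 15. Cumulative: 20
Frame 3: OPEN (5+0=5). Cumulative: 25
Frame 4: OPEN (7+1=8). Cumulative: 33
Frame 5: OPEN (5+2=7). Cumulative: 40
Frame 6: SPARE (8+2=10). 10 + next roll (8) = 18. Cumulative: 58

Answer: 8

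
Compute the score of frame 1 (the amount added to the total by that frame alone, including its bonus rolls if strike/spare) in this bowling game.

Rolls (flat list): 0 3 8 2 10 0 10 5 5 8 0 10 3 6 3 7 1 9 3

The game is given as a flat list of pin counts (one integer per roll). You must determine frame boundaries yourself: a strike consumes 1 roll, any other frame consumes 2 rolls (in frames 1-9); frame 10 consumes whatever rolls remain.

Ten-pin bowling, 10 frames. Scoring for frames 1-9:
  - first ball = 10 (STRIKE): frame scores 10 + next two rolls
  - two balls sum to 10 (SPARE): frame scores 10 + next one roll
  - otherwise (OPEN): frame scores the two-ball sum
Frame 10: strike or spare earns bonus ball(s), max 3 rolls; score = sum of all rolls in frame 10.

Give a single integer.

Frame 1: OPEN (0+3=3). Cumulative: 3
Frame 2: SPARE (8+2=10). 10 + next roll (10) = 20. Cumulative: 23
Frame 3: STRIKE. 10 + next two rolls (0+10) = 20. Cumulative: 43

Answer: 3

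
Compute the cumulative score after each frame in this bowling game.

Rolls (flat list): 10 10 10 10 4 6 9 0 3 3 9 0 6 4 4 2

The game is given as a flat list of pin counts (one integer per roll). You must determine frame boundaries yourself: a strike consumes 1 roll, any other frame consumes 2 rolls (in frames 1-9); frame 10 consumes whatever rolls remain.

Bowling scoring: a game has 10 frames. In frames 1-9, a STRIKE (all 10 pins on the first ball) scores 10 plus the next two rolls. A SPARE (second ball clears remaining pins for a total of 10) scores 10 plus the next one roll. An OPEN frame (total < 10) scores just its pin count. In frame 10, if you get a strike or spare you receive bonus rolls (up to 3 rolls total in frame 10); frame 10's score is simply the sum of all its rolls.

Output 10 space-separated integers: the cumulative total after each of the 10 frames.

Answer: 30 60 84 104 123 132 138 147 161 167

Derivation:
Frame 1: STRIKE. 10 + next two rolls (10+10) = 30. Cumulative: 30
Frame 2: STRIKE. 10 + next two rolls (10+10) = 30. Cumulative: 60
Frame 3: STRIKE. 10 + next two rolls (10+4) = 24. Cumulative: 84
Frame 4: STRIKE. 10 + next two rolls (4+6) = 20. Cumulative: 104
Frame 5: SPARE (4+6=10). 10 + next roll (9) = 19. Cumulative: 123
Frame 6: OPEN (9+0=9). Cumulative: 132
Frame 7: OPEN (3+3=6). Cumulative: 138
Frame 8: OPEN (9+0=9). Cumulative: 147
Frame 9: SPARE (6+4=10). 10 + next roll (4) = 14. Cumulative: 161
Frame 10: OPEN. Sum of all frame-10 rolls (4+2) = 6. Cumulative: 167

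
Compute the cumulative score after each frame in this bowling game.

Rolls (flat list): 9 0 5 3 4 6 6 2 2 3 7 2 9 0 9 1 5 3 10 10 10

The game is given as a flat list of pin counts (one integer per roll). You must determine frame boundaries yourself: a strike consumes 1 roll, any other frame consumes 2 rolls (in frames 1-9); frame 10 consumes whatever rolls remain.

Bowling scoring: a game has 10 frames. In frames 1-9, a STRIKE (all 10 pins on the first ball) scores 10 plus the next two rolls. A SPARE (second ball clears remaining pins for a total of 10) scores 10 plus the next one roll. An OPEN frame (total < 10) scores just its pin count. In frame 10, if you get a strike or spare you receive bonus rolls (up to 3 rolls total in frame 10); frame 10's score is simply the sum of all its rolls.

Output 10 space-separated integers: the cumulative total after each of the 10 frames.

Frame 1: OPEN (9+0=9). Cumulative: 9
Frame 2: OPEN (5+3=8). Cumulative: 17
Frame 3: SPARE (4+6=10). 10 + next roll (6) = 16. Cumulative: 33
Frame 4: OPEN (6+2=8). Cumulative: 41
Frame 5: OPEN (2+3=5). Cumulative: 46
Frame 6: OPEN (7+2=9). Cumulative: 55
Frame 7: OPEN (9+0=9). Cumulative: 64
Frame 8: SPARE (9+1=10). 10 + next roll (5) = 15. Cumulative: 79
Frame 9: OPEN (5+3=8). Cumulative: 87
Frame 10: STRIKE. Sum of all frame-10 rolls (10+10+10) = 30. Cumulative: 117

Answer: 9 17 33 41 46 55 64 79 87 117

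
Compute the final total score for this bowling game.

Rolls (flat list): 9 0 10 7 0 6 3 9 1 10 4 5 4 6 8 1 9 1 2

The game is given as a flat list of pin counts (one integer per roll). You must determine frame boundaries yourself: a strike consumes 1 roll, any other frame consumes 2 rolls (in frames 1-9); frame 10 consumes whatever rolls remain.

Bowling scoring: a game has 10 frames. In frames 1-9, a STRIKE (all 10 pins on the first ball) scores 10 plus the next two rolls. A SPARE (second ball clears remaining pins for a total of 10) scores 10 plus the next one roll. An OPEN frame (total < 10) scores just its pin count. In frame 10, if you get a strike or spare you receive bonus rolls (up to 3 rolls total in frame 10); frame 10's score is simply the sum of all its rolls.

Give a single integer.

Answer: 129

Derivation:
Frame 1: OPEN (9+0=9). Cumulative: 9
Frame 2: STRIKE. 10 + next two rolls (7+0) = 17. Cumulative: 26
Frame 3: OPEN (7+0=7). Cumulative: 33
Frame 4: OPEN (6+3=9). Cumulative: 42
Frame 5: SPARE (9+1=10). 10 + next roll (10) = 20. Cumulative: 62
Frame 6: STRIKE. 10 + next two rolls (4+5) = 19. Cumulative: 81
Frame 7: OPEN (4+5=9). Cumulative: 90
Frame 8: SPARE (4+6=10). 10 + next roll (8) = 18. Cumulative: 108
Frame 9: OPEN (8+1=9). Cumulative: 117
Frame 10: SPARE. Sum of all frame-10 rolls (9+1+2) = 12. Cumulative: 129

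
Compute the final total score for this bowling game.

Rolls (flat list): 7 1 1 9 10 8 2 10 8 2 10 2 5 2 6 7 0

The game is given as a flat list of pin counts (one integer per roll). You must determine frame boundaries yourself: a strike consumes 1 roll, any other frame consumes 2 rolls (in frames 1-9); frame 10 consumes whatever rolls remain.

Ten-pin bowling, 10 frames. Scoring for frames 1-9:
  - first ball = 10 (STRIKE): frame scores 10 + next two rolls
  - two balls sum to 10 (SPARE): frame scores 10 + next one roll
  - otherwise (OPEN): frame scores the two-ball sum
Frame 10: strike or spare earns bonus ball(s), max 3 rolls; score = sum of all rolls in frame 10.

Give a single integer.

Frame 1: OPEN (7+1=8). Cumulative: 8
Frame 2: SPARE (1+9=10). 10 + next roll (10) = 20. Cumulative: 28
Frame 3: STRIKE. 10 + next two rolls (8+2) = 20. Cumulative: 48
Frame 4: SPARE (8+2=10). 10 + next roll (10) = 20. Cumulative: 68
Frame 5: STRIKE. 10 + next two rolls (8+2) = 20. Cumulative: 88
Frame 6: SPARE (8+2=10). 10 + next roll (10) = 20. Cumulative: 108
Frame 7: STRIKE. 10 + next two rolls (2+5) = 17. Cumulative: 125
Frame 8: OPEN (2+5=7). Cumulative: 132
Frame 9: OPEN (2+6=8). Cumulative: 140
Frame 10: OPEN. Sum of all frame-10 rolls (7+0) = 7. Cumulative: 147

Answer: 147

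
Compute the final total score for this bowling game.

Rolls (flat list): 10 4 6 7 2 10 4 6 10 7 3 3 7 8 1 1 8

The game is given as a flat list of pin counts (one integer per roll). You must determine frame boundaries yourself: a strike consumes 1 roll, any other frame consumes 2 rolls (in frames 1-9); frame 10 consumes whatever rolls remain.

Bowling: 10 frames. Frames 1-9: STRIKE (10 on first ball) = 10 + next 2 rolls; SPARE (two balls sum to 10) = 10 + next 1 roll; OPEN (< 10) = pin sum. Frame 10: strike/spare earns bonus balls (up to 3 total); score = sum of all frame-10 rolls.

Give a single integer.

Frame 1: STRIKE. 10 + next two rolls (4+6) = 20. Cumulative: 20
Frame 2: SPARE (4+6=10). 10 + next roll (7) = 17. Cumulative: 37
Frame 3: OPEN (7+2=9). Cumulative: 46
Frame 4: STRIKE. 10 + next two rolls (4+6) = 20. Cumulative: 66
Frame 5: SPARE (4+6=10). 10 + next roll (10) = 20. Cumulative: 86
Frame 6: STRIKE. 10 + next two rolls (7+3) = 20. Cumulative: 106
Frame 7: SPARE (7+3=10). 10 + next roll (3) = 13. Cumulative: 119
Frame 8: SPARE (3+7=10). 10 + next roll (8) = 18. Cumulative: 137
Frame 9: OPEN (8+1=9). Cumulative: 146
Frame 10: OPEN. Sum of all frame-10 rolls (1+8) = 9. Cumulative: 155

Answer: 155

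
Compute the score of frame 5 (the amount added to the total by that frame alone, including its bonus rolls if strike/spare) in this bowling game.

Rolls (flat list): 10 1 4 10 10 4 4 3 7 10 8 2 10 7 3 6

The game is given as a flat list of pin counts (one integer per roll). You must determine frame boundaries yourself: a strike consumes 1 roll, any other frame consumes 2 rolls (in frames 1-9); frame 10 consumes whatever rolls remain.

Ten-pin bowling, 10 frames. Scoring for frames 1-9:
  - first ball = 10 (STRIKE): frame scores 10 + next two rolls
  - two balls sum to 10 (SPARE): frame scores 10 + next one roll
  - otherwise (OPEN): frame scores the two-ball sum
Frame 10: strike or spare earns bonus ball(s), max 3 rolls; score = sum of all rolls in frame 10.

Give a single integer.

Answer: 8

Derivation:
Frame 1: STRIKE. 10 + next two rolls (1+4) = 15. Cumulative: 15
Frame 2: OPEN (1+4=5). Cumulative: 20
Frame 3: STRIKE. 10 + next two rolls (10+4) = 24. Cumulative: 44
Frame 4: STRIKE. 10 + next two rolls (4+4) = 18. Cumulative: 62
Frame 5: OPEN (4+4=8). Cumulative: 70
Frame 6: SPARE (3+7=10). 10 + next roll (10) = 20. Cumulative: 90
Frame 7: STRIKE. 10 + next two rolls (8+2) = 20. Cumulative: 110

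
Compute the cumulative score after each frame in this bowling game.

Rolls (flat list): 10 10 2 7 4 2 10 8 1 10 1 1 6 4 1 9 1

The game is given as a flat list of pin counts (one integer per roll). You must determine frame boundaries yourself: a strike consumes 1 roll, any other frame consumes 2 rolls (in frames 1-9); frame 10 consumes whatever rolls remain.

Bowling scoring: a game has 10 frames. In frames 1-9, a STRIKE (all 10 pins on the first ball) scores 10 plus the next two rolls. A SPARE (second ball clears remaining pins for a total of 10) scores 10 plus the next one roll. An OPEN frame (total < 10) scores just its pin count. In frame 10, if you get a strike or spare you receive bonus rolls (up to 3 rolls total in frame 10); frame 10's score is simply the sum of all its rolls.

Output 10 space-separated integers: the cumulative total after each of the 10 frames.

Answer: 22 41 50 56 75 84 96 98 109 120

Derivation:
Frame 1: STRIKE. 10 + next two rolls (10+2) = 22. Cumulative: 22
Frame 2: STRIKE. 10 + next two rolls (2+7) = 19. Cumulative: 41
Frame 3: OPEN (2+7=9). Cumulative: 50
Frame 4: OPEN (4+2=6). Cumulative: 56
Frame 5: STRIKE. 10 + next two rolls (8+1) = 19. Cumulative: 75
Frame 6: OPEN (8+1=9). Cumulative: 84
Frame 7: STRIKE. 10 + next two rolls (1+1) = 12. Cumulative: 96
Frame 8: OPEN (1+1=2). Cumulative: 98
Frame 9: SPARE (6+4=10). 10 + next roll (1) = 11. Cumulative: 109
Frame 10: SPARE. Sum of all frame-10 rolls (1+9+1) = 11. Cumulative: 120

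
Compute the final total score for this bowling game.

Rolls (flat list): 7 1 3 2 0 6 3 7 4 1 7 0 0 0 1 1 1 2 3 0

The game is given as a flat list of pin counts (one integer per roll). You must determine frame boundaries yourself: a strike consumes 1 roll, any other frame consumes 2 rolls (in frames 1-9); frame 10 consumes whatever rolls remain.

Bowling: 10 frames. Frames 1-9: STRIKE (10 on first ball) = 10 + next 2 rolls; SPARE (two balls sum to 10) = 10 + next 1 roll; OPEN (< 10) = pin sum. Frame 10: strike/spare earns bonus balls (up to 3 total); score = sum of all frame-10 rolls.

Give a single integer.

Frame 1: OPEN (7+1=8). Cumulative: 8
Frame 2: OPEN (3+2=5). Cumulative: 13
Frame 3: OPEN (0+6=6). Cumulative: 19
Frame 4: SPARE (3+7=10). 10 + next roll (4) = 14. Cumulative: 33
Frame 5: OPEN (4+1=5). Cumulative: 38
Frame 6: OPEN (7+0=7). Cumulative: 45
Frame 7: OPEN (0+0=0). Cumulative: 45
Frame 8: OPEN (1+1=2). Cumulative: 47
Frame 9: OPEN (1+2=3). Cumulative: 50
Frame 10: OPEN. Sum of all frame-10 rolls (3+0) = 3. Cumulative: 53

Answer: 53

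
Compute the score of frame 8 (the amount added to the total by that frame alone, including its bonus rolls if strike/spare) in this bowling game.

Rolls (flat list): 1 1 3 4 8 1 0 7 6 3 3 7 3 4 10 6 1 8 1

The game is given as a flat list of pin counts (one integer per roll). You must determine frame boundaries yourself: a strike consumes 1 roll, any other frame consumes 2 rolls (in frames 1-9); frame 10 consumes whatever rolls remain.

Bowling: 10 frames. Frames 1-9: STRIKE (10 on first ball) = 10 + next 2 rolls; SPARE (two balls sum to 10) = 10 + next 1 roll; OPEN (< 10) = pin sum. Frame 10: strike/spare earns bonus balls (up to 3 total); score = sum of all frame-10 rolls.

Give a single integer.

Answer: 17

Derivation:
Frame 1: OPEN (1+1=2). Cumulative: 2
Frame 2: OPEN (3+4=7). Cumulative: 9
Frame 3: OPEN (8+1=9). Cumulative: 18
Frame 4: OPEN (0+7=7). Cumulative: 25
Frame 5: OPEN (6+3=9). Cumulative: 34
Frame 6: SPARE (3+7=10). 10 + next roll (3) = 13. Cumulative: 47
Frame 7: OPEN (3+4=7). Cumulative: 54
Frame 8: STRIKE. 10 + next two rolls (6+1) = 17. Cumulative: 71
Frame 9: OPEN (6+1=7). Cumulative: 78
Frame 10: OPEN. Sum of all frame-10 rolls (8+1) = 9. Cumulative: 87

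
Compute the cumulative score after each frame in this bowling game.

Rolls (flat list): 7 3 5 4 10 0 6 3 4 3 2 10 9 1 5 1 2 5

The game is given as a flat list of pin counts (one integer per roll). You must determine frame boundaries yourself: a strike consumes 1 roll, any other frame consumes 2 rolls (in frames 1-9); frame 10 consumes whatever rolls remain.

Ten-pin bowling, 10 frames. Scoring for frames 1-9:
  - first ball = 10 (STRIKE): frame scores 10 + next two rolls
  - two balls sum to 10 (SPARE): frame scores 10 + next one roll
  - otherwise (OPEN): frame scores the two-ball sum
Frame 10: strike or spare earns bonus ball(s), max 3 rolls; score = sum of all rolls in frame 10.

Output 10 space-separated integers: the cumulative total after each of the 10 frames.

Frame 1: SPARE (7+3=10). 10 + next roll (5) = 15. Cumulative: 15
Frame 2: OPEN (5+4=9). Cumulative: 24
Frame 3: STRIKE. 10 + next two rolls (0+6) = 16. Cumulative: 40
Frame 4: OPEN (0+6=6). Cumulative: 46
Frame 5: OPEN (3+4=7). Cumulative: 53
Frame 6: OPEN (3+2=5). Cumulative: 58
Frame 7: STRIKE. 10 + next two rolls (9+1) = 20. Cumulative: 78
Frame 8: SPARE (9+1=10). 10 + next roll (5) = 15. Cumulative: 93
Frame 9: OPEN (5+1=6). Cumulative: 99
Frame 10: OPEN. Sum of all frame-10 rolls (2+5) = 7. Cumulative: 106

Answer: 15 24 40 46 53 58 78 93 99 106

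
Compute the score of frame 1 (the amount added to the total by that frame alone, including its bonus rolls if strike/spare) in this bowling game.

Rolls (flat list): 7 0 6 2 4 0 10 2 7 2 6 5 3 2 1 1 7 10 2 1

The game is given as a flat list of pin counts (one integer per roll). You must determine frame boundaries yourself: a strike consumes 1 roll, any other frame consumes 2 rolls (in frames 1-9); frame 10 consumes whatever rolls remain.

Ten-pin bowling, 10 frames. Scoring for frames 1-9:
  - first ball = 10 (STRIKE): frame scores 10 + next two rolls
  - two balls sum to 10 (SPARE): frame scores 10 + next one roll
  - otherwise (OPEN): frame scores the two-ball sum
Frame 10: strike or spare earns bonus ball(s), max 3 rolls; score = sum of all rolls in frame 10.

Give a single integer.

Answer: 7

Derivation:
Frame 1: OPEN (7+0=7). Cumulative: 7
Frame 2: OPEN (6+2=8). Cumulative: 15
Frame 3: OPEN (4+0=4). Cumulative: 19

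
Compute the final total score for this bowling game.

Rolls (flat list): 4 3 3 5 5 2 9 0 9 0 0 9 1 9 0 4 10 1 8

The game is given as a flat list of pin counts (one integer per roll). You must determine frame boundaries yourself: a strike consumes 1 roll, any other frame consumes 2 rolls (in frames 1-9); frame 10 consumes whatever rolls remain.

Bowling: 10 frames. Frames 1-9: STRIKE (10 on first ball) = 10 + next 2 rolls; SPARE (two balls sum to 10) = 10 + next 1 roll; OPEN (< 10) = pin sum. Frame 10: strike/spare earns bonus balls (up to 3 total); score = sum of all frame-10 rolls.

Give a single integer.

Frame 1: OPEN (4+3=7). Cumulative: 7
Frame 2: OPEN (3+5=8). Cumulative: 15
Frame 3: OPEN (5+2=7). Cumulative: 22
Frame 4: OPEN (9+0=9). Cumulative: 31
Frame 5: OPEN (9+0=9). Cumulative: 40
Frame 6: OPEN (0+9=9). Cumulative: 49
Frame 7: SPARE (1+9=10). 10 + next roll (0) = 10. Cumulative: 59
Frame 8: OPEN (0+4=4). Cumulative: 63
Frame 9: STRIKE. 10 + next two rolls (1+8) = 19. Cumulative: 82
Frame 10: OPEN. Sum of all frame-10 rolls (1+8) = 9. Cumulative: 91

Answer: 91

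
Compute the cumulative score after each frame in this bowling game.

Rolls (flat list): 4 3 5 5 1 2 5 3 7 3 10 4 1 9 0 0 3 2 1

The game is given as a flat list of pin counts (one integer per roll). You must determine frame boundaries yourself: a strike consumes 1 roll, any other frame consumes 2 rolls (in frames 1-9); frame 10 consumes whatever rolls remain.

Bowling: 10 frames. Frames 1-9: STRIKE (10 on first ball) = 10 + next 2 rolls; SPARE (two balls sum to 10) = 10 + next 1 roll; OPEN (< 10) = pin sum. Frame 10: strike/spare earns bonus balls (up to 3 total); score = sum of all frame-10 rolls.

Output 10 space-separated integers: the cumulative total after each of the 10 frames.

Answer: 7 18 21 29 49 64 69 78 81 84

Derivation:
Frame 1: OPEN (4+3=7). Cumulative: 7
Frame 2: SPARE (5+5=10). 10 + next roll (1) = 11. Cumulative: 18
Frame 3: OPEN (1+2=3). Cumulative: 21
Frame 4: OPEN (5+3=8). Cumulative: 29
Frame 5: SPARE (7+3=10). 10 + next roll (10) = 20. Cumulative: 49
Frame 6: STRIKE. 10 + next two rolls (4+1) = 15. Cumulative: 64
Frame 7: OPEN (4+1=5). Cumulative: 69
Frame 8: OPEN (9+0=9). Cumulative: 78
Frame 9: OPEN (0+3=3). Cumulative: 81
Frame 10: OPEN. Sum of all frame-10 rolls (2+1) = 3. Cumulative: 84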